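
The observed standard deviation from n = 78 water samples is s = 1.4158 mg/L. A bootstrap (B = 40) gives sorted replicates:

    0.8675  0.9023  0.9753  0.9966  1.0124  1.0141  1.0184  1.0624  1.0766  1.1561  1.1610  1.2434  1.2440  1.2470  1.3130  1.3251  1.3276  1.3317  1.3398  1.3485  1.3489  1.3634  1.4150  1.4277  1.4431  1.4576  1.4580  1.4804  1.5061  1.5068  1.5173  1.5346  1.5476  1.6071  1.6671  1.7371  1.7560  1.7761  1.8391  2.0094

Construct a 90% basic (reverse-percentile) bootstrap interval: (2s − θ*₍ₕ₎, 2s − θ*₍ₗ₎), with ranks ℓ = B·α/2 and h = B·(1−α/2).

(1.0555, 1.9293)

Percentile endpoints at ranks 2 and 38: θ*₍2₎ = 0.9023, θ*₍38₎ = 1.7761.
Basic interval reflects these around s:
  lower = 2 × 1.4158 − 1.7761 = 1.0555
  upper = 2 × 1.4158 − 0.9023 = 1.9293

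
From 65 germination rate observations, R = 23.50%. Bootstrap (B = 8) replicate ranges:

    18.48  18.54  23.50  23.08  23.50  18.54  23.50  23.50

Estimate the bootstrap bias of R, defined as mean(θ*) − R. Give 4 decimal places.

mean(θ*) = (18.48 + 18.54 + 23.50 + 23.08 + 23.50 + 18.54 + 23.50 + 23.50) / 8 = 21.58000
bias = 21.58000 − 23.50

bias = −1.9200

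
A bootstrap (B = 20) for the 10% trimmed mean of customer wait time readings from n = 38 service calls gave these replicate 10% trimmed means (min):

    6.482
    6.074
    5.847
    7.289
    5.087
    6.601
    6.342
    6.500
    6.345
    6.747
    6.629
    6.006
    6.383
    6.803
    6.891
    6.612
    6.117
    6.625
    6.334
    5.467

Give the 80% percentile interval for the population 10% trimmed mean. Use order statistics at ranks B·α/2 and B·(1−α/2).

(5.467, 6.803)

Sorted replicates: 5.087, 5.467, 5.847, 6.006, 6.074, 6.117, 6.334, 6.342, 6.345, 6.383, 6.482, 6.500, 6.601, 6.612, 6.625, 6.629, 6.747, 6.803, 6.891, 7.289
α = 0.20; lower rank = 20 × 0.100 = 2; upper rank = 20 × 0.900 = 18.
The 2nd smallest replicate is 5.467; the 18th is 6.803.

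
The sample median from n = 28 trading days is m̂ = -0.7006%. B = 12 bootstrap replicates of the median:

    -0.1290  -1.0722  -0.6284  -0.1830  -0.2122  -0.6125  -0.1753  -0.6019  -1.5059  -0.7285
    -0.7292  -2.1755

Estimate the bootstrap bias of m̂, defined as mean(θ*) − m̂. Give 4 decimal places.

mean(θ*) = ((-0.1290) + (-1.0722) + (-0.6284) + (-0.1830) + (-0.2122) + (-0.6125) + (-0.1753) + (-0.6019) + (-1.5059) + (-0.7285) + (-0.7292) + (-2.1755)) / 12 = -0.72947
bias = -0.72947 − -0.7006

bias = −0.0289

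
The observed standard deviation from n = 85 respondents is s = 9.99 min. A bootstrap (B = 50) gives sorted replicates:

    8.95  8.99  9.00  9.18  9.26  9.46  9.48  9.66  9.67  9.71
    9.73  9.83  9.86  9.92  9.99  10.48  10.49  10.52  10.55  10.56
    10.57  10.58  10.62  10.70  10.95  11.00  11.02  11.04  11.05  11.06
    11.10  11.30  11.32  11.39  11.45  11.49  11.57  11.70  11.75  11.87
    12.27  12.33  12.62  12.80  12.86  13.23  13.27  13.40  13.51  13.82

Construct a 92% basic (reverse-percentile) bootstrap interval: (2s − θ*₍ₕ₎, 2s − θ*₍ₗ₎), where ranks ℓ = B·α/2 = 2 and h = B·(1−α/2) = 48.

(6.58, 10.99)

Percentile endpoints at ranks 2 and 48: θ*₍2₎ = 8.99, θ*₍48₎ = 13.40.
Basic interval reflects these around s:
  lower = 2 × 9.99 − 13.40 = 6.58
  upper = 2 × 9.99 − 8.99 = 10.99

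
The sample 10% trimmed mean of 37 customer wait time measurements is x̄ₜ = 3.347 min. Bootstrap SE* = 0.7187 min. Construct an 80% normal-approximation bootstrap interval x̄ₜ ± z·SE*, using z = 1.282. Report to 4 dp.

(2.4256, 4.2684)

Margin = 1.282 × 0.7187 = 0.92137
Interval: 3.347 ± 0.92137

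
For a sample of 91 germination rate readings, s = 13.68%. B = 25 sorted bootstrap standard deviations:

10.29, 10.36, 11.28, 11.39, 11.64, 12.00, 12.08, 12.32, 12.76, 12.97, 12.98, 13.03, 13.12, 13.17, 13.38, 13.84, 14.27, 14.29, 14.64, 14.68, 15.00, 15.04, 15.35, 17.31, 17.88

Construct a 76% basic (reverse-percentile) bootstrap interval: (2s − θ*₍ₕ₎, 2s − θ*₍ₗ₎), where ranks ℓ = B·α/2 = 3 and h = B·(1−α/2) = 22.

Percentile endpoints at ranks 3 and 22: θ*₍3₎ = 11.28, θ*₍22₎ = 15.04.
Basic interval reflects these around s:
  lower = 2 × 13.68 − 15.04 = 12.32
  upper = 2 × 13.68 − 11.28 = 16.08

(12.32, 16.08)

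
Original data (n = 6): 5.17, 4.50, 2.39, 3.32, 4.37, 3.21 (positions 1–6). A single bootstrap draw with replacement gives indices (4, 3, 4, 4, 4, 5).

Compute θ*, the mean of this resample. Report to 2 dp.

Resample values: 3.32, 2.39, 3.32, 3.32, 3.32, 4.37.
Mean = (3.32 + 2.39 + 3.32 + 3.32 + 3.32 + 4.37) / 6 = 20.040 / 6 = 3.34

θ* = 3.34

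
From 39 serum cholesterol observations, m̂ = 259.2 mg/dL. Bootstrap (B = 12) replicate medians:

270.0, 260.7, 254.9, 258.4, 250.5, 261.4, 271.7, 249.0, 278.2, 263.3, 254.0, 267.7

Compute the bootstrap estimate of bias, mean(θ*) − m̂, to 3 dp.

mean(θ*) = (270.0 + 260.7 + 254.9 + 258.4 + 250.5 + 261.4 + 271.7 + 249.0 + 278.2 + 263.3 + 254.0 + 267.7) / 12 = 261.6500
bias = 261.6500 − 259.2

bias = +2.450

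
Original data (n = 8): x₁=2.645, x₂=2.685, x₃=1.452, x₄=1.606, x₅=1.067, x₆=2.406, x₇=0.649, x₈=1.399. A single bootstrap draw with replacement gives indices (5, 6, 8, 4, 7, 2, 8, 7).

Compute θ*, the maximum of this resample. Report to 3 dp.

θ* = 2.685

Resample values: 1.067, 2.406, 1.399, 1.606, 0.649, 2.685, 1.399, 0.649.
Maximum = 2.685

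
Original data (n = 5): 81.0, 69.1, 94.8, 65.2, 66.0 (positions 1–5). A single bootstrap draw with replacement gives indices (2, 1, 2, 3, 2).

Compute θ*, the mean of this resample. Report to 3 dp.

θ* = 76.620

Resample values: 69.1, 81.0, 69.1, 94.8, 69.1.
Mean = (69.1 + 81.0 + 69.1 + 94.8 + 69.1) / 5 = 383.10 / 5 = 76.620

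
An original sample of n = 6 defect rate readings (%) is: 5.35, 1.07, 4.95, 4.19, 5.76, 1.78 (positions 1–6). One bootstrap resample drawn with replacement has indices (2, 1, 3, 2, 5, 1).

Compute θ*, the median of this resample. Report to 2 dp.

θ* = 5.15

Resample values: 1.07, 5.35, 4.95, 1.07, 5.76, 5.35.
Sorted: 1.07, 1.07, 4.95, 5.35, 5.35, 5.76
Median = average of the two middle values = 5.15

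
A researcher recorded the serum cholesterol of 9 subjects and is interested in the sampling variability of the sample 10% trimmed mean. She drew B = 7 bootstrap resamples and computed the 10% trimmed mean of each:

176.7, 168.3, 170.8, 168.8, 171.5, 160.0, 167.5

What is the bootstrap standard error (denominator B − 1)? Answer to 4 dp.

Bootstrap SE is the standard deviation of the 7 replicate 10% trimmed means.
Mean of replicates: (176.7 + 168.3 + 170.8 + 168.8 + 171.5 + 160.0 + 167.5) / 7 = 1183.60000 / 7 = 169.08571
Sum of squared deviations: (+7.61429)² + (−0.78571)² + (+1.71429)² + (−0.28571)² + (+2.41429)² + (−9.08571)² + (−1.58571)² = 152.50857
Variance = 152.50857 / 6 = 25.41810
SE* = √25.41810

SE* = 5.0416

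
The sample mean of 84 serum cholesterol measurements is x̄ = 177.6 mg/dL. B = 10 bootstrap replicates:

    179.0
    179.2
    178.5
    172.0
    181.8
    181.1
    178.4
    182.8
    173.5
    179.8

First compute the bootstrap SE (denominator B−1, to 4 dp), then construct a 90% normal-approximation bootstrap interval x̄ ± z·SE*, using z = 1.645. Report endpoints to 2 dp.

(171.96, 183.24)

Mean of replicates = 178.6100; sum of squared deviations = 105.7090; SE* = √(105.7090/9) = 3.4272
Margin = 1.645 × 3.4272 = 5.638
Interval: 177.6 ± 5.638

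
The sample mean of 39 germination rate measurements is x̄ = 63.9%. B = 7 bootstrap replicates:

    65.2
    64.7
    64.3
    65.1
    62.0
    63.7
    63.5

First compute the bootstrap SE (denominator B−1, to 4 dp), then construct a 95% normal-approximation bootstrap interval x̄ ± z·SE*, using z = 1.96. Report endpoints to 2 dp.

Mean of replicates = 64.0714; sum of squared deviations = 7.5343; SE* = √(7.5343/6) = 1.1206
Margin = 1.96 × 1.1206 = 2.196
Interval: 63.9 ± 2.196

(61.70, 66.10)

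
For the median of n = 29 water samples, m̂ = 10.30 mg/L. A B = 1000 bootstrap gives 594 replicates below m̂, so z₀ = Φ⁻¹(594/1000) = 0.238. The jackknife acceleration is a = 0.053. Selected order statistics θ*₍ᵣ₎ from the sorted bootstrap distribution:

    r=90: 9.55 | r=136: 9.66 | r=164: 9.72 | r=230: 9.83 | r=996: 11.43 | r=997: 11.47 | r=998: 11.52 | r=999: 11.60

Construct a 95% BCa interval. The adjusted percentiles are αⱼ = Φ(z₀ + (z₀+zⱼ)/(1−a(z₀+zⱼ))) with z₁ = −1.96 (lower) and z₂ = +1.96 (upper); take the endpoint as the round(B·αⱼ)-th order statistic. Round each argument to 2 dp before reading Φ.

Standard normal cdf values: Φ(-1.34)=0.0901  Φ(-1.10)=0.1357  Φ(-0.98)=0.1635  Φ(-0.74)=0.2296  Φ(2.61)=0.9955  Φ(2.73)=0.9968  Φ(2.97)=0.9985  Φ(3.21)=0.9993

(9.55, 11.47)

Lower: z₀ + z₁ = 0.238 + (-1.960) = -1.722; 1 − a(z₀+z₁) = 1 − (0.053)(-1.722) = 1.0913; argument = 0.238 + (-1.722)/1.0913 = -1.3400 → -1.34.
α₁ = Φ(-1.34) = 0.0901; rank = round(1000 × 0.0901) = 90; θ*₍90₎ = 9.55.
Upper: z₀ + z₂ = 2.198; 1 − a(z₀+z₂) = 0.8835; argument = 2.7258 → 2.73; α₂ = 0.9968; rank = 997; θ*₍997₎ = 11.47.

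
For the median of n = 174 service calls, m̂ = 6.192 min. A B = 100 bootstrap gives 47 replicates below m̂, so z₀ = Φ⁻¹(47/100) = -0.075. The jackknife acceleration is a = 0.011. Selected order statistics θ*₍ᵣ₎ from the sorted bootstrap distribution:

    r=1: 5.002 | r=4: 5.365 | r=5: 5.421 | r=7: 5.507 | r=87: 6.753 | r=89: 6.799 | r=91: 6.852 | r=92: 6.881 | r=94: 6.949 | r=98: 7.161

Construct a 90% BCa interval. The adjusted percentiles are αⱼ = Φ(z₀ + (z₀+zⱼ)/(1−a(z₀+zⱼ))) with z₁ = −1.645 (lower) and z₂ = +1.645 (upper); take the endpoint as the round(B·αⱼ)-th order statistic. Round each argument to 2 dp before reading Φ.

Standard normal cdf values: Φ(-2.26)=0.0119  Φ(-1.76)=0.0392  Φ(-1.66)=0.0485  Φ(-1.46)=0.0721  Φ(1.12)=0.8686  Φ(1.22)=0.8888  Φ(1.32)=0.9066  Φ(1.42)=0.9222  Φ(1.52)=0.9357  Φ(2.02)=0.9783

(5.365, 6.949)

Lower: z₀ + z₁ = -0.075 + (-1.645) = -1.720; 1 − a(z₀+z₁) = 1 − (0.011)(-1.720) = 1.0189; argument = -0.075 + (-1.720)/1.0189 = -1.7631 → -1.76.
α₁ = Φ(-1.76) = 0.0392; rank = round(100 × 0.0392) = 4; θ*₍4₎ = 5.365.
Upper: z₀ + z₂ = 1.570; 1 − a(z₀+z₂) = 0.9827; argument = 1.5226 → 1.52; α₂ = 0.9357; rank = 94; θ*₍94₎ = 6.949.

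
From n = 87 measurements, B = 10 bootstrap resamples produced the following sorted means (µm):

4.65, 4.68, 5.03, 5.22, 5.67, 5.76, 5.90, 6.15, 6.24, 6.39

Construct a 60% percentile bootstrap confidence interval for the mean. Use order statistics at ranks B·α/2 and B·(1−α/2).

α = 0.40; lower rank = 10 × 0.200 = 2; upper rank = 10 × 0.800 = 8.
The 2nd smallest replicate is 4.68; the 8th is 6.15.

(4.68, 6.15)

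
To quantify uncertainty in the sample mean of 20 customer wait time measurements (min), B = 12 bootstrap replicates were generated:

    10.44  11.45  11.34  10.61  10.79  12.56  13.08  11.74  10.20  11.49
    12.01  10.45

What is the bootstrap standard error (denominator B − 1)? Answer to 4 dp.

SE* = 0.8993

Bootstrap SE is the standard deviation of the 12 replicate means.
Mean of replicates: (10.44 + 11.45 + 11.34 + 10.61 + 10.79 + 12.56 + 13.08 + 11.74 + 10.20 + 11.49 + 12.01 + 10.45) / 12 = 136.16000 / 12 = 11.34667
Sum of squared deviations: (−0.90667)² + (+0.10333)² + (−0.00667)² + (−0.73667)² + (−0.55667)² + (+1.21333)² + (+1.73333)² + (+0.39333)² + (−1.14667)² + (+0.14333)² + (+0.66333)² + (−0.89667)² = 8.89607
Variance = 8.89607 / 11 = 0.80873
SE* = √0.80873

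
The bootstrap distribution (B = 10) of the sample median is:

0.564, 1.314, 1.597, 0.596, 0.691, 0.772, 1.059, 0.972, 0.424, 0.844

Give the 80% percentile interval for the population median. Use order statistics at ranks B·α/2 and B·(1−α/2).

(0.424, 1.314)

Sorted replicates: 0.424, 0.564, 0.596, 0.691, 0.772, 0.844, 0.972, 1.059, 1.314, 1.597
α = 0.20; lower rank = 10 × 0.100 = 1; upper rank = 10 × 0.900 = 9.
The 1st smallest replicate is 0.424; the 9th is 1.314.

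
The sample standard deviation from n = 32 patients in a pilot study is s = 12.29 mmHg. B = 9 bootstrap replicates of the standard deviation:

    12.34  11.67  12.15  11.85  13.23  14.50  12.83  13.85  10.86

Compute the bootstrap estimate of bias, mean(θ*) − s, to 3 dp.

mean(θ*) = (12.34 + 11.67 + 12.15 + 11.85 + 13.23 + 14.50 + 12.83 + 13.85 + 10.86) / 9 = 12.5867
bias = 12.5867 − 12.29

bias = +0.297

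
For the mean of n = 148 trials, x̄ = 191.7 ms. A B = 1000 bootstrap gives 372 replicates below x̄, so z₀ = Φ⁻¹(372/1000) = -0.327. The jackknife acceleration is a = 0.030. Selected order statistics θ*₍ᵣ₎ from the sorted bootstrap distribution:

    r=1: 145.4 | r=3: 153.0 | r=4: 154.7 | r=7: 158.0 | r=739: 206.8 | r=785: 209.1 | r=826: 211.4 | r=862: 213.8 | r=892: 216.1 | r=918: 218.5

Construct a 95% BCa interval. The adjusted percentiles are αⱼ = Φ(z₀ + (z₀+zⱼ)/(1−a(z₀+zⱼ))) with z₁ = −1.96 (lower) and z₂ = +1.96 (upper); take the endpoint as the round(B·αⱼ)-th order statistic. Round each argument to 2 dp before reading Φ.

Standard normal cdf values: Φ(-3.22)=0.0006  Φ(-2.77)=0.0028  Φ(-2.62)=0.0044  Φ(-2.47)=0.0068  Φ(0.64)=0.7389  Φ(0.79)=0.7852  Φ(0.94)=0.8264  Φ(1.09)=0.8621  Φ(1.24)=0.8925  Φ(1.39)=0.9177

Lower: z₀ + z₁ = -0.327 + (-1.960) = -2.287; 1 − a(z₀+z₁) = 1 − (0.030)(-2.287) = 1.0686; argument = -0.327 + (-2.287)/1.0686 = -2.4672 → -2.47.
α₁ = Φ(-2.47) = 0.0068; rank = round(1000 × 0.0068) = 7; θ*₍7₎ = 158.0.
Upper: z₀ + z₂ = 1.633; 1 − a(z₀+z₂) = 0.9510; argument = 1.3901 → 1.39; α₂ = 0.9177; rank = 918; θ*₍918₎ = 218.5.

(158.0, 218.5)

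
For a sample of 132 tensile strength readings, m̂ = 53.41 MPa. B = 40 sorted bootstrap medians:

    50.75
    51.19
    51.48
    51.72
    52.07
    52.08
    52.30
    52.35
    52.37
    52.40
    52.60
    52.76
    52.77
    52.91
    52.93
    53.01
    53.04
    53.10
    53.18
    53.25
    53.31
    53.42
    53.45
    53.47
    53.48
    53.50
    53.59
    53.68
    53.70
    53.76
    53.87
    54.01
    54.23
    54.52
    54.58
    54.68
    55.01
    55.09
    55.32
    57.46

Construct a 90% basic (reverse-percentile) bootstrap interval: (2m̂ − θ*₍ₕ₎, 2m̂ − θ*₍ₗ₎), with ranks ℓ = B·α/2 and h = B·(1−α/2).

(51.73, 55.63)

Percentile endpoints at ranks 2 and 38: θ*₍2₎ = 51.19, θ*₍38₎ = 55.09.
Basic interval reflects these around m̂:
  lower = 2 × 53.41 − 55.09 = 51.73
  upper = 2 × 53.41 − 51.19 = 55.63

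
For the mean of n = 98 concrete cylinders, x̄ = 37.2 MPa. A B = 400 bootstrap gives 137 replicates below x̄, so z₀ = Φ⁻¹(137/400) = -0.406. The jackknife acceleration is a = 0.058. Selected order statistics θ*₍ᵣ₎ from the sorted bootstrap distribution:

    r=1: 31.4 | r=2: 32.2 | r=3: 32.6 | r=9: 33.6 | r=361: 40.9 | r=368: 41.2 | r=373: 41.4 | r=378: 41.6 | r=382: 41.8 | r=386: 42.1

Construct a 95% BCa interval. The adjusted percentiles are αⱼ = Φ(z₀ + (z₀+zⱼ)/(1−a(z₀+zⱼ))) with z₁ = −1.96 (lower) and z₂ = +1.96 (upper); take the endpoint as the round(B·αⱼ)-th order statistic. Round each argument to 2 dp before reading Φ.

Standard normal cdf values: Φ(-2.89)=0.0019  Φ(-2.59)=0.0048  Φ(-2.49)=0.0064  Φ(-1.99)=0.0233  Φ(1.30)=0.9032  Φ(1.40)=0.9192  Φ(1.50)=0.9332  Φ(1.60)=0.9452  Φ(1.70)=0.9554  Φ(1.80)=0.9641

Lower: z₀ + z₁ = -0.406 + (-1.960) = -2.366; 1 − a(z₀+z₁) = 1 − (0.058)(-2.366) = 1.1372; argument = -0.406 + (-2.366)/1.1372 = -2.4865 → -2.49.
α₁ = Φ(-2.49) = 0.0064; rank = round(400 × 0.0064) = 3; θ*₍3₎ = 32.6.
Upper: z₀ + z₂ = 1.554; 1 − a(z₀+z₂) = 0.9099; argument = 1.3019 → 1.30; α₂ = 0.9032; rank = 361; θ*₍361₎ = 40.9.

(32.6, 40.9)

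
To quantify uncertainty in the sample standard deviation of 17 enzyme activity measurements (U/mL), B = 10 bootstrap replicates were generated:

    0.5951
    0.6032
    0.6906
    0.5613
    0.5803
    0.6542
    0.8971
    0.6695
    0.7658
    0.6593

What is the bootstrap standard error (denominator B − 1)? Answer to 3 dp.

Bootstrap SE is the standard deviation of the 10 replicate standard deviations.
Mean of replicates: (0.5951 + 0.6032 + 0.6906 + 0.5613 + 0.5803 + 0.6542 + 0.8971 + 0.6695 + 0.7658 + 0.6593) / 10 = 6.67640 / 10 = 0.66764
Sum of squared deviations: (−0.07254)² + (−0.06444)² + (+0.02296)² + (−0.10634)² + (−0.08734)² + (−0.01344)² + (+0.22946)² + (+0.00186)² + (+0.09816)² + (−0.00834)² = 0.09142
Variance = 0.09142 / 9 = 0.01016
SE* = √0.01016

SE* = 0.101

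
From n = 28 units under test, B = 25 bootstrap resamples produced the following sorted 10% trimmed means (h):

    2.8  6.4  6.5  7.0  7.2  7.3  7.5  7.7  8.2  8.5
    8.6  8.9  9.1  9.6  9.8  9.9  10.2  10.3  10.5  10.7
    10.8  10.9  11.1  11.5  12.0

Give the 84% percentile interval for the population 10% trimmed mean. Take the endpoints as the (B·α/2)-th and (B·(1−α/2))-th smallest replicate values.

α = 0.16; lower rank = 25 × 0.080 = 2; upper rank = 25 × 0.920 = 23.
The 2nd smallest replicate is 6.4; the 23rd is 11.1.

(6.4, 11.1)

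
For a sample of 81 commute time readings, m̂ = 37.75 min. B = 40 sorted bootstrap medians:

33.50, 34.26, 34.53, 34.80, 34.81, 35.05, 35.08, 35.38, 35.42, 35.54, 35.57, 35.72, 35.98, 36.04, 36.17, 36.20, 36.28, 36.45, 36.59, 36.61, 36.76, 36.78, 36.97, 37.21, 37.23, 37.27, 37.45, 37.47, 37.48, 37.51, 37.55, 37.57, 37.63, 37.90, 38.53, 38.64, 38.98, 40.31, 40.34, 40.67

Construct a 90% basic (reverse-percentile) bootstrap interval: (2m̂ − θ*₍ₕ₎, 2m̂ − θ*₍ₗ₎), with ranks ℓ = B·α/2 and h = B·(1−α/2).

(35.19, 41.24)

Percentile endpoints at ranks 2 and 38: θ*₍2₎ = 34.26, θ*₍38₎ = 40.31.
Basic interval reflects these around m̂:
  lower = 2 × 37.75 − 40.31 = 35.19
  upper = 2 × 37.75 − 34.26 = 41.24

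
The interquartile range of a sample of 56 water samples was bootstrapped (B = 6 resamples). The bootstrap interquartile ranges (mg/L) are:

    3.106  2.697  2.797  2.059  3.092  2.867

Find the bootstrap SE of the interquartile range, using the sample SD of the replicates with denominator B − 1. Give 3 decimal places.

SE* = 0.384

Bootstrap SE is the standard deviation of the 6 replicate interquartile ranges.
Mean of replicates: (3.106 + 2.697 + 2.797 + 2.059 + 3.092 + 2.867) / 6 = 16.6180 / 6 = 2.7697
Sum of squared deviations: (+0.3363)² + (−0.0727)² + (+0.0273)² + (−0.7107)² + (+0.3223)² + (+0.0973)² = 0.7376
Variance = 0.7376 / 5 = 0.1475
SE* = √0.1475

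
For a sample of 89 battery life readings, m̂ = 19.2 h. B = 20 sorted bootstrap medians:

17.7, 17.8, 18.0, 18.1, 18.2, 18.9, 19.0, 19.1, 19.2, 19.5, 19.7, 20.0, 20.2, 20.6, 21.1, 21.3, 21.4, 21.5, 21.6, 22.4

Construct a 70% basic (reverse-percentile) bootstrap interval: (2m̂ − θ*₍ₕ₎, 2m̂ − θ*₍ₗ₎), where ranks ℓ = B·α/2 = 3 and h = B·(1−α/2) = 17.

Percentile endpoints at ranks 3 and 17: θ*₍3₎ = 18.0, θ*₍17₎ = 21.4.
Basic interval reflects these around m̂:
  lower = 2 × 19.2 − 21.4 = 17.0
  upper = 2 × 19.2 − 18.0 = 20.4

(17.0, 20.4)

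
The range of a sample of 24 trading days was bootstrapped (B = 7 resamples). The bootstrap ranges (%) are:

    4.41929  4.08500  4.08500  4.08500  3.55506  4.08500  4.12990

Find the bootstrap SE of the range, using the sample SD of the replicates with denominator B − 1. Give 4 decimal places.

Bootstrap SE is the standard deviation of the 7 replicate ranges.
Mean of replicates: (4.41929 + 4.08500 + 4.08500 + 4.08500 + 3.55506 + 4.08500 + 4.12990) / 7 = 28.444250 / 7 = 4.063464
Sum of squared deviations: (+0.355826)² + (+0.021536)² + (+0.021536)² + (+0.021536)² + (−0.508404)² + (+0.021536)² + (+0.066436)² = 0.391356
Variance = 0.391356 / 6 = 0.065226
SE* = √0.065226

SE* = 0.2554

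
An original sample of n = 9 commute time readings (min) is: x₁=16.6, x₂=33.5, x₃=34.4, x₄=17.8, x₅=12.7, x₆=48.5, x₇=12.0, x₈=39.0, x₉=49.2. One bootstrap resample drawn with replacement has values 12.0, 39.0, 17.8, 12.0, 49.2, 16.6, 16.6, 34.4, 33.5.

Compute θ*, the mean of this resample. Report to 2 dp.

θ* = 25.68

Mean = (12.0 + 39.0 + 17.8 + 12.0 + 49.2 + 16.6 + 16.6 + 34.4 + 33.5) / 9 = 231.10 / 9 = 25.68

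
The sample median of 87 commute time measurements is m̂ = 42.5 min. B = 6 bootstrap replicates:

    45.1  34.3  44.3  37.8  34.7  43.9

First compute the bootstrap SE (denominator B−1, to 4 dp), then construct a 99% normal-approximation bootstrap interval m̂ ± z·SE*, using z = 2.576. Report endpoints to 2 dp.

(29.61, 55.39)

Mean of replicates = 40.0167; sum of squared deviations = 125.1283; SE* = √(125.1283/5) = 5.0026
Margin = 2.576 × 5.0026 = 12.887
Interval: 42.5 ± 12.887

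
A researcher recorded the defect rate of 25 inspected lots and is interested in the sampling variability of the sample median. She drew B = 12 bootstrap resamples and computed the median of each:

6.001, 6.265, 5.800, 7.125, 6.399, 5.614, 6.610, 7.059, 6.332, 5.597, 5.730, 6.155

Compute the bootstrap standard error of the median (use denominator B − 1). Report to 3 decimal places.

SE* = 0.517

Bootstrap SE is the standard deviation of the 12 replicate medians.
Mean of replicates: (6.001 + 6.265 + 5.800 + 7.125 + 6.399 + 5.614 + 6.610 + 7.059 + 6.332 + 5.597 + 5.730 + 6.155) / 12 = 74.6870 / 12 = 6.2239
Sum of squared deviations: (−0.2229)² + (+0.0411)² + (−0.4239)² + (+0.9011)² + (+0.1751)² + (−0.6099)² + (+0.3861)² + (+0.8351)² + (+0.1081)² + (−0.6269)² + (−0.4939)² + (−0.0689)² = 2.9455
Variance = 2.9455 / 11 = 0.2678
SE* = √0.2678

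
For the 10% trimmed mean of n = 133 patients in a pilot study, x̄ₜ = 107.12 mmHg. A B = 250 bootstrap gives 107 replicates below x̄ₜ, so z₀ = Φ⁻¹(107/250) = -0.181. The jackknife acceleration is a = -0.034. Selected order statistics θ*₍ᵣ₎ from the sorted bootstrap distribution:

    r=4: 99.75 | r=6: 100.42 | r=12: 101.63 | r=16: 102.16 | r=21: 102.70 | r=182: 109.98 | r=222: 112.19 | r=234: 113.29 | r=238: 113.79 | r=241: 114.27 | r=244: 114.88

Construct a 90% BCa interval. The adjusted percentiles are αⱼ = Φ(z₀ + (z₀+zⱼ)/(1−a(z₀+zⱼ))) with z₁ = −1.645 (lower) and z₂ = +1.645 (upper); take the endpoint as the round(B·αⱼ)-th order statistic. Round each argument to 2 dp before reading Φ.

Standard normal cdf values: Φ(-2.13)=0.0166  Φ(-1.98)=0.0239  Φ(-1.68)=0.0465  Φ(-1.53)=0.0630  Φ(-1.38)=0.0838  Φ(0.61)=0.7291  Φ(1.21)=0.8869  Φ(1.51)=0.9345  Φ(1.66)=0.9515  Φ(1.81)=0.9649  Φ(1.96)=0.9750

Lower: z₀ + z₁ = -0.181 + (-1.645) = -1.826; 1 − a(z₀+z₁) = 1 − (-0.034)(-1.826) = 0.9379; argument = -0.181 + (-1.826)/0.9379 = -2.1279 → -2.13.
α₁ = Φ(-2.13) = 0.0166; rank = round(250 × 0.0166) = 4; θ*₍4₎ = 99.75.
Upper: z₀ + z₂ = 1.464; 1 − a(z₀+z₂) = 1.0498; argument = 1.2136 → 1.21; α₂ = 0.8869; rank = 222; θ*₍222₎ = 112.19.

(99.75, 112.19)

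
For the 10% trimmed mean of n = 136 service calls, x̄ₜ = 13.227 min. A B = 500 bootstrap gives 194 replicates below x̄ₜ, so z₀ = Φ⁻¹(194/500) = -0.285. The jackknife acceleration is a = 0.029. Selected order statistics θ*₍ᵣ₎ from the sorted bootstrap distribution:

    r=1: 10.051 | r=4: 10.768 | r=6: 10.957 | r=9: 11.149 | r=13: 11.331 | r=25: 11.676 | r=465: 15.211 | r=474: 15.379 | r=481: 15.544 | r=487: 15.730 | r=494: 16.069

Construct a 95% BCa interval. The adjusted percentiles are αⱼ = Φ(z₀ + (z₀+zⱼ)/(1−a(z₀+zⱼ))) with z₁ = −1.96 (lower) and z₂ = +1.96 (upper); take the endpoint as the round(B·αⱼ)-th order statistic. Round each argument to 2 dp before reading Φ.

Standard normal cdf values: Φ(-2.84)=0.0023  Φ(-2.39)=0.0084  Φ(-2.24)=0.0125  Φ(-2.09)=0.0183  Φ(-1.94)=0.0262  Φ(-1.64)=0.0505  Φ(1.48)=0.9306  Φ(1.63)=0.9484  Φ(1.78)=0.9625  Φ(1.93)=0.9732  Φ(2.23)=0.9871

Lower: z₀ + z₁ = -0.285 + (-1.960) = -2.245; 1 − a(z₀+z₁) = 1 − (0.029)(-2.245) = 1.0651; argument = -0.285 + (-2.245)/1.0651 = -2.3928 → -2.39.
α₁ = Φ(-2.39) = 0.0084; rank = round(500 × 0.0084) = 4; θ*₍4₎ = 10.768.
Upper: z₀ + z₂ = 1.675; 1 − a(z₀+z₂) = 0.9514; argument = 1.4755 → 1.48; α₂ = 0.9306; rank = 465; θ*₍465₎ = 15.211.

(10.768, 15.211)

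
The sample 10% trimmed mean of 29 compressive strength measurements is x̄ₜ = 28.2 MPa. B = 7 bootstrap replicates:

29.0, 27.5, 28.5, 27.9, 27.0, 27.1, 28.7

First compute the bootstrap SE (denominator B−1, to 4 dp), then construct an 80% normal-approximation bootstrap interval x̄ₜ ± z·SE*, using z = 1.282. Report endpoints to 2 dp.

(27.18, 29.22)

Mean of replicates = 27.9571; sum of squared deviations = 3.7971; SE* = √(3.7971/6) = 0.7955
Margin = 1.282 × 0.7955 = 1.020
Interval: 28.2 ± 1.020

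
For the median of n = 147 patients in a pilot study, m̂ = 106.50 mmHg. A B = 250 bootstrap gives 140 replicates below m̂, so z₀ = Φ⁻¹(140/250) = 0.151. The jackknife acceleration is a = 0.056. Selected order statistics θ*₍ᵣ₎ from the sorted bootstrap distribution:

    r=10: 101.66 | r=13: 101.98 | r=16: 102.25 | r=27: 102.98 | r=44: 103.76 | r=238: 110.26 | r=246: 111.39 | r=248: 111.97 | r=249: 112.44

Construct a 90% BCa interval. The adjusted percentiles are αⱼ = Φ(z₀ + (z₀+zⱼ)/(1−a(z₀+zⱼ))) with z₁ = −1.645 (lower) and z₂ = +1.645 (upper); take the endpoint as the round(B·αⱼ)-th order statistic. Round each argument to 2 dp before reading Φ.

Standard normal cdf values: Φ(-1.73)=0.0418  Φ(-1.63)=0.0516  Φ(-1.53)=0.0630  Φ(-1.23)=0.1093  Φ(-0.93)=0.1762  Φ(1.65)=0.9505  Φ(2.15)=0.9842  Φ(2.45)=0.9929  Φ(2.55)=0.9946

(102.98, 111.39)

Lower: z₀ + z₁ = 0.151 + (-1.645) = -1.494; 1 − a(z₀+z₁) = 1 − (0.056)(-1.494) = 1.0837; argument = 0.151 + (-1.494)/1.0837 = -1.2277 → -1.23.
α₁ = Φ(-1.23) = 0.1093; rank = round(250 × 0.1093) = 27; θ*₍27₎ = 102.98.
Upper: z₀ + z₂ = 1.796; 1 − a(z₀+z₂) = 0.8994; argument = 2.1478 → 2.15; α₂ = 0.9842; rank = 246; θ*₍246₎ = 111.39.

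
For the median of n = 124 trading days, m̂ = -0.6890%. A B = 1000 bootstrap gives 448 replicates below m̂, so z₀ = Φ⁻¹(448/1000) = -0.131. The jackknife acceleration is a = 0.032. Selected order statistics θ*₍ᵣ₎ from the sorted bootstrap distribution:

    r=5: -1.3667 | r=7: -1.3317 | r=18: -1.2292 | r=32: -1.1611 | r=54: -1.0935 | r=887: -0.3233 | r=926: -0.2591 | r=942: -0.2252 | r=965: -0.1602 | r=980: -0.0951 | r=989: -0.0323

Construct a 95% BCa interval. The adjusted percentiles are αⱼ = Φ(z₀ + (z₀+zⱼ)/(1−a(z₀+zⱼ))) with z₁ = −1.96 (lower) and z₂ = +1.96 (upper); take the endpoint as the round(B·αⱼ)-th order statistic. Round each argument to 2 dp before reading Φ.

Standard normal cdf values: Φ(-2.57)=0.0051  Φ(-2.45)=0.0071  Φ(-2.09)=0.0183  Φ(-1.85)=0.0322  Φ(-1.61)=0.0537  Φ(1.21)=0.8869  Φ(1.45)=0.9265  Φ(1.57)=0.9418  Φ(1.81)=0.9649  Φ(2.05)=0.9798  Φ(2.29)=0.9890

Lower: z₀ + z₁ = -0.131 + (-1.960) = -2.091; 1 − a(z₀+z₁) = 1 − (0.032)(-2.091) = 1.0669; argument = -0.131 + (-2.091)/1.0669 = -2.0909 → -2.09.
α₁ = Φ(-2.09) = 0.0183; rank = round(1000 × 0.0183) = 18; θ*₍18₎ = -1.2292.
Upper: z₀ + z₂ = 1.829; 1 − a(z₀+z₂) = 0.9415; argument = 1.8117 → 1.81; α₂ = 0.9649; rank = 965; θ*₍965₎ = -0.1602.

(-1.2292, -0.1602)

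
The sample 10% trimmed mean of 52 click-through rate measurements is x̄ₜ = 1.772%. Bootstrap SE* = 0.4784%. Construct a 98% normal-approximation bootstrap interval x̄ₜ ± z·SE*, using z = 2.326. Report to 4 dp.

Margin = 2.326 × 0.4784 = 1.11276
Interval: 1.772 ± 1.11276

(0.6592, 2.8848)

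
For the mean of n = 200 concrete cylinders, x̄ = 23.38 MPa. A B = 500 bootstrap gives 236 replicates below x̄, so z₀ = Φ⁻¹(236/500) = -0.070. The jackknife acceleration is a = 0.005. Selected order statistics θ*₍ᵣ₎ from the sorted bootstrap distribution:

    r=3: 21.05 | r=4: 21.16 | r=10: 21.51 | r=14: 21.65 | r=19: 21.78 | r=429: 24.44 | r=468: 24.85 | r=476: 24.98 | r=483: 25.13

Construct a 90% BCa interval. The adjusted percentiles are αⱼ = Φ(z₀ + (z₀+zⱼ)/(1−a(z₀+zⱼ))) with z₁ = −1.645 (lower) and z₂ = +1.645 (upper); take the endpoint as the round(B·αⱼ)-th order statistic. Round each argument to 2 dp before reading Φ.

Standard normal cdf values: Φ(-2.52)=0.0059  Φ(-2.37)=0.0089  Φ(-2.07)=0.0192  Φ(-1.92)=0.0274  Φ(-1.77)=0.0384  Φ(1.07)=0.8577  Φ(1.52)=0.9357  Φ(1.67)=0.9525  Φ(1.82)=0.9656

Lower: z₀ + z₁ = -0.070 + (-1.645) = -1.715; 1 − a(z₀+z₁) = 1 − (0.005)(-1.715) = 1.0086; argument = -0.070 + (-1.715)/1.0086 = -1.7704 → -1.77.
α₁ = Φ(-1.77) = 0.0384; rank = round(500 × 0.0384) = 19; θ*₍19₎ = 21.78.
Upper: z₀ + z₂ = 1.575; 1 − a(z₀+z₂) = 0.9921; argument = 1.5175 → 1.52; α₂ = 0.9357; rank = 468; θ*₍468₎ = 24.85.

(21.78, 24.85)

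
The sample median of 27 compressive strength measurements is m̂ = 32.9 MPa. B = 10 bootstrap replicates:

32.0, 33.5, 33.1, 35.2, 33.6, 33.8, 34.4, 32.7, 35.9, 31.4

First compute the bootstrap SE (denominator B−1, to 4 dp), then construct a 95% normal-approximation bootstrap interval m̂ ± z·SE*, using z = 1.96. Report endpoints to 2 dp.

(30.21, 35.59)

Mean of replicates = 33.5600; sum of squared deviations = 16.9840; SE* = √(16.9840/9) = 1.3737
Margin = 1.96 × 1.3737 = 2.692
Interval: 32.9 ± 2.692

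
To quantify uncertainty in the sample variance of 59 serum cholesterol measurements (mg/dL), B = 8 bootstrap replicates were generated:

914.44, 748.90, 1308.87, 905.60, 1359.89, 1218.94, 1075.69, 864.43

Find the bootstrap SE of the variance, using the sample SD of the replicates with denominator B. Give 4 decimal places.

SE* = 211.1191

Bootstrap SE is the standard deviation of the 8 replicate variances.
Mean of replicates: (914.44 + 748.90 + 1308.87 + 905.60 + 1359.89 + 1218.94 + 1075.69 + 864.43) / 8 = 8396.76000 / 8 = 1049.59500
Sum of squared deviations: (−135.15500)² + (−300.69500)² + (+259.27500)² + (−143.99500)² + (+310.29500)² + (+169.34500)² + (+26.09500)² + (−185.16500)² = 356570.18500
Variance = 356570.18500 / 8 = 44571.27312
SE* = √44571.27312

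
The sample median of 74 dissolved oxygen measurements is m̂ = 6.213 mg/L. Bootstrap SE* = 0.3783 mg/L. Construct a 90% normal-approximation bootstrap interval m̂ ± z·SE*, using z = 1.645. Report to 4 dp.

(5.5907, 6.8353)

Margin = 1.645 × 0.3783 = 0.62230
Interval: 6.213 ± 0.62230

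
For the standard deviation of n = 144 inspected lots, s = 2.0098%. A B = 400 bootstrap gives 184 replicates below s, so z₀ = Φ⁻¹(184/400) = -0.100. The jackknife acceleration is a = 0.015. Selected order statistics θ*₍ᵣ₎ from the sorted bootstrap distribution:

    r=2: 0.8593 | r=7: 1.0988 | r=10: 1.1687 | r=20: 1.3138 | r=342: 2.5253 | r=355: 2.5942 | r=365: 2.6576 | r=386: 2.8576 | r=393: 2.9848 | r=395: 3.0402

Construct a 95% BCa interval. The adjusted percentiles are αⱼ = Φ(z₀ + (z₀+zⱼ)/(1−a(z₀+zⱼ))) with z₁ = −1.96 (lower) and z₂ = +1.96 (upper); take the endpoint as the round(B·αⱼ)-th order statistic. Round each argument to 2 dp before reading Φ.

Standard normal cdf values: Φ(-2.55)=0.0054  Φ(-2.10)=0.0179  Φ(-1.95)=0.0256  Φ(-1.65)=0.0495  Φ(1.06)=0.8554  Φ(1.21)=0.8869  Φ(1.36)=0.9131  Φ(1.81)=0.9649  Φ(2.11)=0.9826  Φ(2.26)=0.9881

Lower: z₀ + z₁ = -0.100 + (-1.960) = -2.060; 1 − a(z₀+z₁) = 1 − (0.015)(-2.060) = 1.0309; argument = -0.100 + (-2.060)/1.0309 = -2.0983 → -2.10.
α₁ = Φ(-2.10) = 0.0179; rank = round(400 × 0.0179) = 7; θ*₍7₎ = 1.0988.
Upper: z₀ + z₂ = 1.860; 1 − a(z₀+z₂) = 0.9721; argument = 1.8134 → 1.81; α₂ = 0.9649; rank = 386; θ*₍386₎ = 2.8576.

(1.0988, 2.8576)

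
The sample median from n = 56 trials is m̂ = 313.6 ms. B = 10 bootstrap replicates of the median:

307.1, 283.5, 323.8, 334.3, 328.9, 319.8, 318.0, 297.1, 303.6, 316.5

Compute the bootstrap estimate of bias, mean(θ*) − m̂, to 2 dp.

bias = −0.34

mean(θ*) = (307.1 + 283.5 + 323.8 + 334.3 + 328.9 + 319.8 + 318.0 + 297.1 + 303.6 + 316.5) / 10 = 313.260
bias = 313.260 − 313.6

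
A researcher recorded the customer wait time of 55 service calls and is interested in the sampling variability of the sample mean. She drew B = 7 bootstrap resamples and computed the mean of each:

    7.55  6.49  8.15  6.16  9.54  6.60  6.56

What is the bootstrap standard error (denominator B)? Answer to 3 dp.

SE* = 1.121

Bootstrap SE is the standard deviation of the 7 replicate means.
Mean of replicates: (7.55 + 6.49 + 8.15 + 6.16 + 9.54 + 6.60 + 6.56) / 7 = 51.0500 / 7 = 7.2929
Sum of squared deviations: (+0.2571)² + (−0.8029)² + (+0.8571)² + (−1.1329)² + (+2.2471)² + (−0.6929)² + (−0.7329)² = 8.7955
Variance = 8.7955 / 7 = 1.2565
SE* = √1.2565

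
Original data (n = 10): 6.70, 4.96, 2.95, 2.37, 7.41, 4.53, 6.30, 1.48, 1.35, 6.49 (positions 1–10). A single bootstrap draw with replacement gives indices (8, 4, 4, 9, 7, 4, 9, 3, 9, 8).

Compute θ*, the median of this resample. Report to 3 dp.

Resample values: 1.48, 2.37, 2.37, 1.35, 6.30, 2.37, 1.35, 2.95, 1.35, 1.48.
Sorted: 1.35, 1.35, 1.35, 1.48, 1.48, 2.37, 2.37, 2.37, 2.95, 6.30
Median = average of the two middle values = 1.925

θ* = 1.925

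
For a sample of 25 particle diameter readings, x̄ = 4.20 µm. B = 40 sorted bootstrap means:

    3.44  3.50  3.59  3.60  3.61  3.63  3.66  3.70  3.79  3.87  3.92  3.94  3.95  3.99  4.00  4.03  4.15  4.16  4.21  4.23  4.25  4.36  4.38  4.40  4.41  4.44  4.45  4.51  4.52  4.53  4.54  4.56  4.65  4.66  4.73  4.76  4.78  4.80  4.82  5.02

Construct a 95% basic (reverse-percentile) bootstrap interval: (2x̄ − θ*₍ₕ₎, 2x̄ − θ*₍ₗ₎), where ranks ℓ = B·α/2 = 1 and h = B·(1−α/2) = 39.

(3.58, 4.96)

Percentile endpoints at ranks 1 and 39: θ*₍1₎ = 3.44, θ*₍39₎ = 4.82.
Basic interval reflects these around x̄:
  lower = 2 × 4.20 − 4.82 = 3.58
  upper = 2 × 4.20 − 3.44 = 4.96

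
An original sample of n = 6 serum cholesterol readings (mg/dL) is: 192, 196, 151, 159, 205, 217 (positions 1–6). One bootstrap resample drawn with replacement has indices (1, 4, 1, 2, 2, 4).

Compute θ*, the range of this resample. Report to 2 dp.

θ* = 37.00

Resample values: 192, 159, 192, 196, 196, 159.
Range = 196 − 159 = 37.00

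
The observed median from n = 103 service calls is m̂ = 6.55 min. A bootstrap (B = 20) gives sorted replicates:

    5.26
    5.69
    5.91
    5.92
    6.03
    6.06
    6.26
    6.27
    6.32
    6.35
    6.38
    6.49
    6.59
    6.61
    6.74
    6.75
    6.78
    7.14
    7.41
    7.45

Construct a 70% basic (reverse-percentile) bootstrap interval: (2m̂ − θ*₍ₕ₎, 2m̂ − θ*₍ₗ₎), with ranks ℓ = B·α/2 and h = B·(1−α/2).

(6.32, 7.19)

Percentile endpoints at ranks 3 and 17: θ*₍3₎ = 5.91, θ*₍17₎ = 6.78.
Basic interval reflects these around m̂:
  lower = 2 × 6.55 − 6.78 = 6.32
  upper = 2 × 6.55 − 5.91 = 7.19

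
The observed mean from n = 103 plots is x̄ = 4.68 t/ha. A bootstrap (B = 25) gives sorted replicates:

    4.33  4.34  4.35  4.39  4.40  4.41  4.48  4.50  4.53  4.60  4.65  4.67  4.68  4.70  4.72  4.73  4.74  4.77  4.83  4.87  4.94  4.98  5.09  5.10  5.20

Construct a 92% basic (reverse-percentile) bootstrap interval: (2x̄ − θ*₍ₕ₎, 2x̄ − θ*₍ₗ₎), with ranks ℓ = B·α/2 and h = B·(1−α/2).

Percentile endpoints at ranks 1 and 24: θ*₍1₎ = 4.33, θ*₍24₎ = 5.10.
Basic interval reflects these around x̄:
  lower = 2 × 4.68 − 5.10 = 4.26
  upper = 2 × 4.68 − 4.33 = 5.03

(4.26, 5.03)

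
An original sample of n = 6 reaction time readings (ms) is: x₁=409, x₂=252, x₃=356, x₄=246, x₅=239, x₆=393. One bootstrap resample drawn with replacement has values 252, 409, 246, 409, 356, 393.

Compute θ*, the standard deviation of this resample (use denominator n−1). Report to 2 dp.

Mean = 344.1667; sum of squared deviations = 29062.8333
s² = 29062.8333 / 5 = 5812.5667
s = √5812.5667 = 76.24

θ* = 76.24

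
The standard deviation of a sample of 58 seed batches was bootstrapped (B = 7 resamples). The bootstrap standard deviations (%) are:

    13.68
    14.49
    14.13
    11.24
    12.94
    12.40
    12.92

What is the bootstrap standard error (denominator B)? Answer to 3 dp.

SE* = 1.024

Bootstrap SE is the standard deviation of the 7 replicate standard deviations.
Mean of replicates: (13.68 + 14.49 + 14.13 + 11.24 + 12.94 + 12.40 + 12.92) / 7 = 91.8000 / 7 = 13.1143
Sum of squared deviations: (+0.5657)² + (+1.3757)² + (+1.0157)² + (−1.8743)² + (−0.1743)² + (−0.7143)² + (−0.1943)² = 7.3356
Variance = 7.3356 / 7 = 1.0479
SE* = √1.0479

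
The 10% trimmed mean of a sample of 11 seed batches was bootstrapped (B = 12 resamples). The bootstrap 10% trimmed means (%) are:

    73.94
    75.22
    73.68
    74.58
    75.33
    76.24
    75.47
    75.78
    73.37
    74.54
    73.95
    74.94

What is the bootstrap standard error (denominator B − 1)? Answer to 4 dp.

SE* = 0.8950

Bootstrap SE is the standard deviation of the 12 replicate 10% trimmed means.
Mean of replicates: (73.94 + 75.22 + 73.68 + 74.58 + 75.33 + 76.24 + 75.47 + 75.78 + 73.37 + 74.54 + 73.95 + 74.94) / 12 = 897.04000 / 12 = 74.75333
Sum of squared deviations: (−0.81333)² + (+0.46667)² + (−1.07333)² + (−0.17333)² + (+0.57667)² + (+1.48667)² + (+0.71667)² + (+1.02667)² + (−1.38333)² + (−0.21333)² + (−0.80333)² + (+0.18667)² = 8.81107
Variance = 8.81107 / 11 = 0.80101
SE* = √0.80101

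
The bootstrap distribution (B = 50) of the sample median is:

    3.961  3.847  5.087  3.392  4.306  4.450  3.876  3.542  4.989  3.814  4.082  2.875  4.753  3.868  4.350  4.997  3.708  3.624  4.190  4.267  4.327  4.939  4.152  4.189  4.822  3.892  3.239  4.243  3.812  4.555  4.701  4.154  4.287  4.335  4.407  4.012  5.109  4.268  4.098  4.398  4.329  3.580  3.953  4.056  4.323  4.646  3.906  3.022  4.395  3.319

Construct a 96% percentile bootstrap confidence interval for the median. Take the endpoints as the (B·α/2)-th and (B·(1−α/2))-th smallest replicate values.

Sorted replicates: 2.875, 3.022, 3.239, 3.319, 3.392, 3.542, 3.580, 3.624, 3.708, 3.812, 3.814, 3.847, 3.868, 3.876, 3.892, 3.906, 3.953, 3.961, 4.012, 4.056, 4.082, 4.098, 4.152, 4.154, 4.189, 4.190, 4.243, 4.267, 4.268, 4.287, 4.306, 4.323, 4.327, 4.329, 4.335, 4.350, 4.395, 4.398, 4.407, 4.450, 4.555, 4.646, 4.701, 4.753, 4.822, 4.939, 4.989, 4.997, 5.087, 5.109
α = 0.04; lower rank = 50 × 0.020 = 1; upper rank = 50 × 0.980 = 49.
The 1st smallest replicate is 2.875; the 49th is 5.087.

(2.875, 5.087)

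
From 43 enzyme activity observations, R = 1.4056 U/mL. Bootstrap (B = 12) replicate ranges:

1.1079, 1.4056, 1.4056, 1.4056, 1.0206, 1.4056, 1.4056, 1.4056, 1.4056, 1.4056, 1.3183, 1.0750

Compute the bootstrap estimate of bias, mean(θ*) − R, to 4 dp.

bias = −0.0917

mean(θ*) = (1.1079 + 1.4056 + 1.4056 + 1.4056 + 1.0206 + 1.4056 + 1.4056 + 1.4056 + 1.4056 + 1.4056 + 1.3183 + 1.0750) / 12 = 1.31388
bias = 1.31388 − 1.4056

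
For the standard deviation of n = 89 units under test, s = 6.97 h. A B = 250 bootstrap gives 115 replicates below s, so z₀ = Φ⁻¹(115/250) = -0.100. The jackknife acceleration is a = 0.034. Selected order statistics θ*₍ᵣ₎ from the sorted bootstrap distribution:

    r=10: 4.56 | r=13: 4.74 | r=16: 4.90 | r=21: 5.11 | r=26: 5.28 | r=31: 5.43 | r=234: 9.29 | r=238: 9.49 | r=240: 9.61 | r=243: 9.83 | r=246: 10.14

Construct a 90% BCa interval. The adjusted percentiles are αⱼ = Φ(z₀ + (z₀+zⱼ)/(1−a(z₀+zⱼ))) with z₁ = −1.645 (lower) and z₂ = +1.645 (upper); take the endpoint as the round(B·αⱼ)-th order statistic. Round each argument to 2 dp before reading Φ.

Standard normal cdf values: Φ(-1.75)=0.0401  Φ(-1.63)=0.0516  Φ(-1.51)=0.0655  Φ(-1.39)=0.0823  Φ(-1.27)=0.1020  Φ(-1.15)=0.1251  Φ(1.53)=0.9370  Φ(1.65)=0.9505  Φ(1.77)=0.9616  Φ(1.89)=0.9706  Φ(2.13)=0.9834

Lower: z₀ + z₁ = -0.100 + (-1.645) = -1.745; 1 − a(z₀+z₁) = 1 − (0.034)(-1.745) = 1.0593; argument = -0.100 + (-1.745)/1.0593 = -1.7473 → -1.75.
α₁ = Φ(-1.75) = 0.0401; rank = round(250 × 0.0401) = 10; θ*₍10₎ = 4.56.
Upper: z₀ + z₂ = 1.545; 1 − a(z₀+z₂) = 0.9475; argument = 1.5307 → 1.53; α₂ = 0.9370; rank = 234; θ*₍234₎ = 9.29.

(4.56, 9.29)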